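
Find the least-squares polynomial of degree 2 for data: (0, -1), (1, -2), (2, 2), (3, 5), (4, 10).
-10/7 + (-17/70)x + (11/14)x²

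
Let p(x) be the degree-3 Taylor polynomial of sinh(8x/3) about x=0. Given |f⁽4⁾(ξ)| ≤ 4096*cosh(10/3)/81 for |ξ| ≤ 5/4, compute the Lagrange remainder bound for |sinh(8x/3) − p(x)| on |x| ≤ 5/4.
1250*cosh(10/3)/243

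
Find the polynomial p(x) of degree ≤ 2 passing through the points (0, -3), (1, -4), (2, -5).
-x - 3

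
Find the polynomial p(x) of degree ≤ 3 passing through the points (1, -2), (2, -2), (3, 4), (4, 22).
x**3 - 3*x**2 + 2*x - 2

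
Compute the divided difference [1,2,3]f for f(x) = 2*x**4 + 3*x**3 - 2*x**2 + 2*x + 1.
66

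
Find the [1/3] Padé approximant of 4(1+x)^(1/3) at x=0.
(10*x/3 + 4)/(x**3/81 - x**2/18 + x/2 + 1)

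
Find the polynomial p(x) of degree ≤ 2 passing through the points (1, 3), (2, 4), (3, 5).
x + 2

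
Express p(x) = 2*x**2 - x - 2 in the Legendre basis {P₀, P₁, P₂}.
(-4/3)P₀ - P₁ + (4/3)P₂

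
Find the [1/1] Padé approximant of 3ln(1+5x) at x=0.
15*x/(5*x/2 + 1)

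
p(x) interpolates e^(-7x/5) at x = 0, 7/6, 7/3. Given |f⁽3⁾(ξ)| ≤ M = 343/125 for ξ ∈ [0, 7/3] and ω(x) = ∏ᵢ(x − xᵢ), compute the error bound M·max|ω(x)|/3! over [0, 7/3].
117649*sqrt(3)/729000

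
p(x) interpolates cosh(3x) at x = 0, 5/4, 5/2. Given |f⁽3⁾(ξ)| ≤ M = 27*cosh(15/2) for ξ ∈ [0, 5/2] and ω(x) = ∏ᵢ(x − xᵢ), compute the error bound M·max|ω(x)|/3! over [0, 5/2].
125*sqrt(3)*cosh(15/2)/64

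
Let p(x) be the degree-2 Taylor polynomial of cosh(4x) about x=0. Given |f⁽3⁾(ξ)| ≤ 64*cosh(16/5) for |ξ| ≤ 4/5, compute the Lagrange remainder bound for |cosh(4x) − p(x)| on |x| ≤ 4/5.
2048*cosh(16/5)/375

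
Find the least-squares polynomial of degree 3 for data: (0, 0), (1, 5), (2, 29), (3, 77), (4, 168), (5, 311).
-5/21 + (151/63)x + (71/42)x² + (37/18)x³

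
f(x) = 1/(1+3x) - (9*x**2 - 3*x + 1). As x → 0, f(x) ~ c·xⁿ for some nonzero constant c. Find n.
3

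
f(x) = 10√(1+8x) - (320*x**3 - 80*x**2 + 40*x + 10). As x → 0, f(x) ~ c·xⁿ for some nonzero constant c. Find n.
4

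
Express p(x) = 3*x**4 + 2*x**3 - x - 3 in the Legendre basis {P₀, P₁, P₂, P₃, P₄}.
(-12/5)P₀ + (1/5)P₁ + (12/7)P₂ + (4/5)P₃ + (24/35)P₄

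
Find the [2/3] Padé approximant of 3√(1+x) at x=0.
(21*x**2/16 + 21*x/5 + 3)/(-x**3/160 + 9*x**2/80 + 9*x/10 + 1)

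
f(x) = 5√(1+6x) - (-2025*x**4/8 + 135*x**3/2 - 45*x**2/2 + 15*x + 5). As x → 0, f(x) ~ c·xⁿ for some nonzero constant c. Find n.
5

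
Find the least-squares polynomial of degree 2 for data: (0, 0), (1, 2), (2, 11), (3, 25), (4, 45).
-1/7 + (-29/70)x + (41/14)x²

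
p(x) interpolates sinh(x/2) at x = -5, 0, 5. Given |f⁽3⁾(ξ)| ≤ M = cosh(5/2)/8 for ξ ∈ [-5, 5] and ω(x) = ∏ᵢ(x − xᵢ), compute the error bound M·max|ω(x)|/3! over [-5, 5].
125*sqrt(3)*cosh(5/2)/216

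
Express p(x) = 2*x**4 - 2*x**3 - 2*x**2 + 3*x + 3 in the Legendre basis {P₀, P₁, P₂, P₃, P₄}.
(41/15)P₀ + (9/5)P₁ + (-4/21)P₂ + (-4/5)P₃ + (16/35)P₄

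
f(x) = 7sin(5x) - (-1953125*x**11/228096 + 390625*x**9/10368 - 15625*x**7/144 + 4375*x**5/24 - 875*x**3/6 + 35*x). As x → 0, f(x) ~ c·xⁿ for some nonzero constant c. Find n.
13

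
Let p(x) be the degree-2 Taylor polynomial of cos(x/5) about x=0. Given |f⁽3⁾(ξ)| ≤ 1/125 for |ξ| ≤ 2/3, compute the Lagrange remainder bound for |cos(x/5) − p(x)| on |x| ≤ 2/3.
4/10125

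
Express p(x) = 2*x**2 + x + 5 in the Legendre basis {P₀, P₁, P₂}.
(17/3)P₀ + P₁ + (4/3)P₂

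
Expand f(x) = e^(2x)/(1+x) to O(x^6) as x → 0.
1 + x + x**2 + x**3/3 + x**4/3 - x**5/15 + O(x**6)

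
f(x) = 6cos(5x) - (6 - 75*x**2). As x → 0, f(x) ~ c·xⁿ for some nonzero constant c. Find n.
4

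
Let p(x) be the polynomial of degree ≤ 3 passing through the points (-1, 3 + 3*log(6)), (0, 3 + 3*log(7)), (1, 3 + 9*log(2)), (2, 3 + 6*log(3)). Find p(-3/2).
3 + log(21233664*2**(3/8)*3**(11/16)*7**(7/16)/823543)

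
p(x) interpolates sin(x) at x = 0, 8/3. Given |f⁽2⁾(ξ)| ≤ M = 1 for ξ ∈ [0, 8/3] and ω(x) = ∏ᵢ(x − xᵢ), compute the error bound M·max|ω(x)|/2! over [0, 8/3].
8/9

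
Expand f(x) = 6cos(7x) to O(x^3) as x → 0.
6 - 147*x**2 + O(x**3)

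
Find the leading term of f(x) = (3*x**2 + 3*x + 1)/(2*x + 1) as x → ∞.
3*x/2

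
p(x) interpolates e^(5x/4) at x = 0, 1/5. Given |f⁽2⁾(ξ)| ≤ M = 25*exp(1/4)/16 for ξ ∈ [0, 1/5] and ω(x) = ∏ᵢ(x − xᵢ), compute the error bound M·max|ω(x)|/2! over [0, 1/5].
exp(1/4)/128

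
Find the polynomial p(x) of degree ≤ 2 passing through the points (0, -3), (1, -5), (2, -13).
-3*x**2 + x - 3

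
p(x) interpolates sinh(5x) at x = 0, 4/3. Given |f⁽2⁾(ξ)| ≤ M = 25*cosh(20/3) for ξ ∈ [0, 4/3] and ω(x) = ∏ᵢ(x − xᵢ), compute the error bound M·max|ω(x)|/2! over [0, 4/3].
50*cosh(20/3)/9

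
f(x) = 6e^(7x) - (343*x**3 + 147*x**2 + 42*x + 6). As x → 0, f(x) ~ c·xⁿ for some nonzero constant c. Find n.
4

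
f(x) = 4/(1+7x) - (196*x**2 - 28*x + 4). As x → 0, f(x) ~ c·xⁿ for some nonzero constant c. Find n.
3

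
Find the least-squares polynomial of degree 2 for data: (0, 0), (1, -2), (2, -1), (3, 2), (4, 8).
-1/35 + (-22/7)x + (9/7)x²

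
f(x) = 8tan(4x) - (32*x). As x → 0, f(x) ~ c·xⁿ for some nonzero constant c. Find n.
3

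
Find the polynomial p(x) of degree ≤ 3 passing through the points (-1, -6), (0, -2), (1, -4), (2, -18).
-x**3 - 3*x**2 + 2*x - 2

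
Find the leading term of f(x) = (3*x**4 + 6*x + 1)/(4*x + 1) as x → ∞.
3*x**3/4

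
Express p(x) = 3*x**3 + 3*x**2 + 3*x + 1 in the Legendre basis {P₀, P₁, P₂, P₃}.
(2)P₀ + (24/5)P₁ + (2)P₂ + (6/5)P₃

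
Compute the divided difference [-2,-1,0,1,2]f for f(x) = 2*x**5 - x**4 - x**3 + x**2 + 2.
-1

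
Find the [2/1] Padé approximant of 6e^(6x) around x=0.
(36*x**2 + 24*x + 6)/(1 - 2*x)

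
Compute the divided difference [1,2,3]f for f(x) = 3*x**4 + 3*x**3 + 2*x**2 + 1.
95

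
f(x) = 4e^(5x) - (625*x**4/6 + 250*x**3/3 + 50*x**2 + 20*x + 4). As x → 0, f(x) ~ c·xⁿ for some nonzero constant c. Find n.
5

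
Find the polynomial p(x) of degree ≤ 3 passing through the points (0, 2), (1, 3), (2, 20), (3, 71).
3*x**3 - x**2 - x + 2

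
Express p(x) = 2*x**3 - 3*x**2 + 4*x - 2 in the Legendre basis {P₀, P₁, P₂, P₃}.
(-3)P₀ + (26/5)P₁ + (-2)P₂ + (4/5)P₃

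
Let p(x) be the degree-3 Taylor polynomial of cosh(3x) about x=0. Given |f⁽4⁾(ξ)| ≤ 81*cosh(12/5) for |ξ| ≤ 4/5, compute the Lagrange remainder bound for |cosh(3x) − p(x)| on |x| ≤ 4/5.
864*cosh(12/5)/625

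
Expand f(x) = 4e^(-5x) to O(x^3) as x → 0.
4 - 20*x + 50*x**2 + O(x**3)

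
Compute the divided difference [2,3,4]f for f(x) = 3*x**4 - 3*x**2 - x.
162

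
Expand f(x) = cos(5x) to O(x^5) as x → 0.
1 - 25*x**2/2 + 625*x**4/24 + O(x**5)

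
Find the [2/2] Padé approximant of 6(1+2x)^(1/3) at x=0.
(56*x**2/9 + 14*x + 6)/(10*x**2/27 + 5*x/3 + 1)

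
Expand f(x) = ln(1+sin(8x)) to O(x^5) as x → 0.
8*x - 32*x**2 + 256*x**3/3 - 1024*x**4/3 + O(x**5)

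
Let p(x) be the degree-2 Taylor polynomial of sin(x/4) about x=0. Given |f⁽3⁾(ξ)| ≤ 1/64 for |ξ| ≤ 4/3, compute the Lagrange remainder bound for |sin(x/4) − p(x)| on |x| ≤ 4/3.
1/162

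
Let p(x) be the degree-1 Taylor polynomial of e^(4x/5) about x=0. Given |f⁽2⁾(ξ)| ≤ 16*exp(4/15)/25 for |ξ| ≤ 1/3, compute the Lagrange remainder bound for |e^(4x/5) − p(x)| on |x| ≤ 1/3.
8*exp(4/15)/225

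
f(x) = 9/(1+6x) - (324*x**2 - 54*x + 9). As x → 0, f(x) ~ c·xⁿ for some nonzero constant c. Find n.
3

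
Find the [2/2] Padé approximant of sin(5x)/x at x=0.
(5 - 175*x**2/12)/(5*x**2/4 + 1)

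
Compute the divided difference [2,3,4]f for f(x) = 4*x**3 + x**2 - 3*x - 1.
37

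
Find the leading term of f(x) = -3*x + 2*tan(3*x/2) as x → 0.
9*x**3/4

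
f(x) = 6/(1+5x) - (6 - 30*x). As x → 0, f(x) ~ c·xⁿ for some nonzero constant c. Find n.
2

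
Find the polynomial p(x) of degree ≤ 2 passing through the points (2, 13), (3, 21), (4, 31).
x**2 + 3*x + 3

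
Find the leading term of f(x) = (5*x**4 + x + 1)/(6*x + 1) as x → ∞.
5*x**3/6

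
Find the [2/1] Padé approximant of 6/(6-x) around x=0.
1/(1 - x/6)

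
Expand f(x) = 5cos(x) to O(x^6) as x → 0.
5 - 5*x**2/2 + 5*x**4/24 + O(x**6)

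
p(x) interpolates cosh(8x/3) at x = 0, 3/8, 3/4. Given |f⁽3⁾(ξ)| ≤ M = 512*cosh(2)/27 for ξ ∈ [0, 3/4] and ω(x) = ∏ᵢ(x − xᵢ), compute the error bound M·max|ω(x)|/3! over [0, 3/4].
sqrt(3)*cosh(2)/27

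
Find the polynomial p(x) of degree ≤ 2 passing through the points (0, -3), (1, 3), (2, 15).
3*x**2 + 3*x - 3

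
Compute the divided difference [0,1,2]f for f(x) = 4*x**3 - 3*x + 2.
12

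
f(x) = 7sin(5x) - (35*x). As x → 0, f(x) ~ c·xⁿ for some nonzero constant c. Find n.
3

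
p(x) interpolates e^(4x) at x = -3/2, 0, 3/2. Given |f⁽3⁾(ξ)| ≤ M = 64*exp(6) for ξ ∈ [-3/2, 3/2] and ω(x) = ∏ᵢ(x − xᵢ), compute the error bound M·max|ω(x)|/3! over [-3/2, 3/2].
8*sqrt(3)*exp(6)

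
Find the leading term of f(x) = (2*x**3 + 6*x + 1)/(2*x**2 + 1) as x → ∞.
x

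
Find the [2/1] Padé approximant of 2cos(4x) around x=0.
2 - 16*x**2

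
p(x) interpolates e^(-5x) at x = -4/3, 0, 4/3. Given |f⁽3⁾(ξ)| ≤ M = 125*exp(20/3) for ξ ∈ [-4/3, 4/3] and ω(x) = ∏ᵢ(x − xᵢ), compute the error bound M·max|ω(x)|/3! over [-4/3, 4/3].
8000*sqrt(3)*exp(20/3)/729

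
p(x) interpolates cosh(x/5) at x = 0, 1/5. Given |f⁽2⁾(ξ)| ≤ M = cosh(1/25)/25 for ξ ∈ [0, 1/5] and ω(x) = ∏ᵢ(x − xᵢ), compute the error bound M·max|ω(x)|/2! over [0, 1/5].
cosh(1/25)/5000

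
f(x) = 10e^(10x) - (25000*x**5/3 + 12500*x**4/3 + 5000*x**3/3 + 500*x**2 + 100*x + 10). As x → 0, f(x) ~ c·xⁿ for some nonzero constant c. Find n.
6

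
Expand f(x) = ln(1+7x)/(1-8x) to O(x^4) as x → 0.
7*x + 63*x**2/2 + 1099*x**3/3 + O(x**4)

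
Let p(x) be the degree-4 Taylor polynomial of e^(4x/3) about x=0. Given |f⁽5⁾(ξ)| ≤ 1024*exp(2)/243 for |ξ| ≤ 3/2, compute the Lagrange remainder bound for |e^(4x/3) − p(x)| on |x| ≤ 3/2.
4*exp(2)/15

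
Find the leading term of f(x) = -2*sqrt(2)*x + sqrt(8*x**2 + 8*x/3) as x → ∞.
sqrt(2)/3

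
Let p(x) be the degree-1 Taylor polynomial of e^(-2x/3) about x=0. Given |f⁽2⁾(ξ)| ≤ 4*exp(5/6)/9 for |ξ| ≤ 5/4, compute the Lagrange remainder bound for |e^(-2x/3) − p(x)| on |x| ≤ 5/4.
25*exp(5/6)/72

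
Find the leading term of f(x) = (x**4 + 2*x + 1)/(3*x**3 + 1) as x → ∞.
x/3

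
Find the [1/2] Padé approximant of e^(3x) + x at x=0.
(65*x/23 + 1)/(9*x**2/46 - 27*x/23 + 1)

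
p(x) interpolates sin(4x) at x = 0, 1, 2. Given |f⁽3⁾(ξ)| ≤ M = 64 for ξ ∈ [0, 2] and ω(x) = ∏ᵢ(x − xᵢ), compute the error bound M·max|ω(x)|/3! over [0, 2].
64*sqrt(3)/27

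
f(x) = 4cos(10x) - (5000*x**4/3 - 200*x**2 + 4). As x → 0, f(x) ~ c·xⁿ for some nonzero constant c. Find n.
6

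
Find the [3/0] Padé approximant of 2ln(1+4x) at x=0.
8*x*(16*x**2 - 6*x + 3)/3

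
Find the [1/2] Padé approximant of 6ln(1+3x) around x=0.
18*x/(-3*x**2/4 + 3*x/2 + 1)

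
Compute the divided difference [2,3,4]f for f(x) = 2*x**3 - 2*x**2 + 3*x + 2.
16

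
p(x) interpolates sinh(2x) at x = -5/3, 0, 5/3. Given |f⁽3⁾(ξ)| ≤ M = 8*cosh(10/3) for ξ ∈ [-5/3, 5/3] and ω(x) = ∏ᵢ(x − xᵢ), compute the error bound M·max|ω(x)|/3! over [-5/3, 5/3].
1000*sqrt(3)*cosh(10/3)/729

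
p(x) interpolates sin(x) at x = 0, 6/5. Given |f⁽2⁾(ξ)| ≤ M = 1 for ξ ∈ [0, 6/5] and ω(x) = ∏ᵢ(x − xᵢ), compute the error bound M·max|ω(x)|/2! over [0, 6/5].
9/50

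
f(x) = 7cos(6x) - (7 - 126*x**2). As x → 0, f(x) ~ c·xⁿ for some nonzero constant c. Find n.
4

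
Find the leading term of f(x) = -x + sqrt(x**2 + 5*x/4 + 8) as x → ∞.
5/8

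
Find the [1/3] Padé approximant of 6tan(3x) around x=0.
18*x/(1 - 3*x**2)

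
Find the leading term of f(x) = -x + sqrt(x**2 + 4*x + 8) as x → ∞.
2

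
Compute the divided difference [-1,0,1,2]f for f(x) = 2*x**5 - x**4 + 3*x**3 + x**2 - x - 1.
11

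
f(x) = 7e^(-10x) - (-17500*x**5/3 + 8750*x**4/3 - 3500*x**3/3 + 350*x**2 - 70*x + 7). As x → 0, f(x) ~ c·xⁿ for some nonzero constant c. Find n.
6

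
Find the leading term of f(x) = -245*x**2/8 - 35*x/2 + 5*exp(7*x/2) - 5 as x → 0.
1715*x**3/48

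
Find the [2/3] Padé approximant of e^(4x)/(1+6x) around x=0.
(136*x**2/95 + 194*x/95 + 1)/(2144*x**3/285 - 996*x**2/95 + 384*x/95 + 1)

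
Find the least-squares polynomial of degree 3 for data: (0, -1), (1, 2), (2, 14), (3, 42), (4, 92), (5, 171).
-125/126 + (419/756)x + (47/36)x² + (59/54)x³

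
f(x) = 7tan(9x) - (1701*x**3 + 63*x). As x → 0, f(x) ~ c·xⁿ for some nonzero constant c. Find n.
5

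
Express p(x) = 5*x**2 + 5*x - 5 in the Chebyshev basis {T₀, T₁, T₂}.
(-5/2)T₀ + (5)T₁ + (5/2)T₂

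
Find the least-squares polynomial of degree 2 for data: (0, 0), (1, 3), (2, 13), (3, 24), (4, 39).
-3/7 + (193/70)x + (25/14)x²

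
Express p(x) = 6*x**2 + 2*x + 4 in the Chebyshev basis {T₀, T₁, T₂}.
(7)T₀ + (2)T₁ + (3)T₂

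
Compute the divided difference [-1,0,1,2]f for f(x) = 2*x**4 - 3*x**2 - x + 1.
4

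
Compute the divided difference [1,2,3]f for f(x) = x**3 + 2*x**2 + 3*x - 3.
8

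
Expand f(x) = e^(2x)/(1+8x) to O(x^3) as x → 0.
1 - 6*x + 50*x**2 + O(x**3)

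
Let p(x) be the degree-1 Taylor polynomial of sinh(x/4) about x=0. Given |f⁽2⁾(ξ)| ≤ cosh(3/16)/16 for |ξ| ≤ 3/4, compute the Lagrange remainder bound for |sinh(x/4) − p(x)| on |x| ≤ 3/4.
9*cosh(3/16)/512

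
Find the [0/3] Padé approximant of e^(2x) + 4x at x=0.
1/(-580*x**3/3 + 34*x**2 - 6*x + 1)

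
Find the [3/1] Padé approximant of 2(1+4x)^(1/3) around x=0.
(-128*x**3/81 + 32*x**2/9 + 8*x + 2)/(8*x/3 + 1)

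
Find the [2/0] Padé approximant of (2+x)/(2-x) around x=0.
x**2/2 + x + 1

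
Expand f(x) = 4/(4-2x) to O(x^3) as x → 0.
1 + x/2 + x**2/4 + O(x**3)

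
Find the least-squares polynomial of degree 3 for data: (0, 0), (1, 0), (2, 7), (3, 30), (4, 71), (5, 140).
1/42 + (-535/252)x + (37/42)x² + (37/36)x³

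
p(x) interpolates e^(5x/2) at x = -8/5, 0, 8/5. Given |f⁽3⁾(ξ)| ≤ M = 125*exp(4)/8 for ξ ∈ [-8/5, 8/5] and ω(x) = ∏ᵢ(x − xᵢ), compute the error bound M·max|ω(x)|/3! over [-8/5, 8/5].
64*sqrt(3)*exp(4)/27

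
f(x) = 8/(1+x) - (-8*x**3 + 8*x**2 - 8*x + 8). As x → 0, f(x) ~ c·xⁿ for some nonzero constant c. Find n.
4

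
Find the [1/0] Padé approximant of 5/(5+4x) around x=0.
1 - 4*x/5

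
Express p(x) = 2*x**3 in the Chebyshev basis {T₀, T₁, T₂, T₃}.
(3/2)T₁ + (1/2)T₃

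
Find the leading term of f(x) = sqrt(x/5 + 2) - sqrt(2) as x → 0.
sqrt(2)*x/20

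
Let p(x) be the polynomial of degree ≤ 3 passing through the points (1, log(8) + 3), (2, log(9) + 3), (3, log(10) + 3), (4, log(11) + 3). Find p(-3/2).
log(8796093022208000000000000000000000000*11**(7/16)*2**(3/8)*3**(1/8)*5**(1/16)/7434753751774828978684709077223679339) + 3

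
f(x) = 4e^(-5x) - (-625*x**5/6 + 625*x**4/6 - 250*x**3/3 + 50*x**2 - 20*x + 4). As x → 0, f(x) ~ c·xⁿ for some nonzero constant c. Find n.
6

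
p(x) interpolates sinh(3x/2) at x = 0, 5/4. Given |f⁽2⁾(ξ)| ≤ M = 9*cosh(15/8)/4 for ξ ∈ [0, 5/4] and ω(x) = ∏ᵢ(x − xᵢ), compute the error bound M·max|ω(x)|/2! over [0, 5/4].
225*cosh(15/8)/512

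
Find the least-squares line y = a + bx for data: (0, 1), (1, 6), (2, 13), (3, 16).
a = 6/5, b = 26/5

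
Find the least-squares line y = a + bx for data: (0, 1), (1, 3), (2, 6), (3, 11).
a = 3/10, b = 33/10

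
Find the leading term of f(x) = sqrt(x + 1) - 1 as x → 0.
x/2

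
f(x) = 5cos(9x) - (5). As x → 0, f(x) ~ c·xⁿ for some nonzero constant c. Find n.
2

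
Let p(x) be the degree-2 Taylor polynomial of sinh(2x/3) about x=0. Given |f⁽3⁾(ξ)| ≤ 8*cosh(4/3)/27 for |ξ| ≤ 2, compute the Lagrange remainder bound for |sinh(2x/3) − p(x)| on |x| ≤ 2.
32*cosh(4/3)/81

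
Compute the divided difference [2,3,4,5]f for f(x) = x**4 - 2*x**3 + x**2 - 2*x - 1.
12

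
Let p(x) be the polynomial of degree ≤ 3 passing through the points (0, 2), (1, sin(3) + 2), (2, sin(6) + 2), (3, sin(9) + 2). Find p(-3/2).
135*sin(6)/16 - 189*sin(3)/16 - 35*sin(9)/16 + 2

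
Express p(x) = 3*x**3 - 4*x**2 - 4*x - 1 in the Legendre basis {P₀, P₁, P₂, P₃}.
(-7/3)P₀ + (-11/5)P₁ + (-8/3)P₂ + (6/5)P₃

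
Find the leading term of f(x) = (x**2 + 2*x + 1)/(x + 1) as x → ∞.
x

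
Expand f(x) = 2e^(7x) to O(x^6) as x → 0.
2 + 14*x + 49*x**2 + 343*x**3/3 + 2401*x**4/12 + 16807*x**5/60 + O(x**6)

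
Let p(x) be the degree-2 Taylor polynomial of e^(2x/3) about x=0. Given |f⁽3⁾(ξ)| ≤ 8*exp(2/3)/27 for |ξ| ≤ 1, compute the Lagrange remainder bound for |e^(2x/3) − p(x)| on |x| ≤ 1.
4*exp(2/3)/81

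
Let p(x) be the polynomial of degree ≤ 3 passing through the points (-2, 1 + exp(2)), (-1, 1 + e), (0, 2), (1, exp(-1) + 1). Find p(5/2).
(e*(-35*exp(2) - 173 + 135*e) + 105)*exp(-1)/16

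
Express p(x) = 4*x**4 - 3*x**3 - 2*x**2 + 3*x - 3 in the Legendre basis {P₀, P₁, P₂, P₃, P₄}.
(-43/15)P₀ + (6/5)P₁ + (20/21)P₂ + (-6/5)P₃ + (32/35)P₄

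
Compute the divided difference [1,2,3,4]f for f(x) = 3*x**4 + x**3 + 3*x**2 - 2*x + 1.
31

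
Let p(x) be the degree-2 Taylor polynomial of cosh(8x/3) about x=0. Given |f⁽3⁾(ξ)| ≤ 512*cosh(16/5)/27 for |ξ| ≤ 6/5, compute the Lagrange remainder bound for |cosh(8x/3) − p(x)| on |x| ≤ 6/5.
2048*cosh(16/5)/375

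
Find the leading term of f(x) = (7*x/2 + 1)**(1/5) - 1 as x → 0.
7*x/10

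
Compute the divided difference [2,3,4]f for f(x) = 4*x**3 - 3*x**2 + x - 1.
33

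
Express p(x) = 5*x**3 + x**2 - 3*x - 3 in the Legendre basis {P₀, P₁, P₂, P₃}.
(-8/3)P₀ + (2/3)P₂ + (2)P₃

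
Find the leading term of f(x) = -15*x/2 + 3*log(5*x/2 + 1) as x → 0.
-75*x**2/8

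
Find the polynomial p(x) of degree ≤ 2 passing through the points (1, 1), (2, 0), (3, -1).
2 - x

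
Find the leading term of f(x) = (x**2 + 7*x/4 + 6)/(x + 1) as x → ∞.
x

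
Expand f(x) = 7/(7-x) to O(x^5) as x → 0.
1 + x/7 + x**2/49 + x**3/343 + x**4/2401 + O(x**5)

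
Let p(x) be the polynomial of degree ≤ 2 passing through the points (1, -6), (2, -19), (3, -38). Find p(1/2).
-7/4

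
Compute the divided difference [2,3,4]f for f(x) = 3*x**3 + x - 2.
27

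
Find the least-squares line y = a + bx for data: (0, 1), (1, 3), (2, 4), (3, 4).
a = 3/2, b = 1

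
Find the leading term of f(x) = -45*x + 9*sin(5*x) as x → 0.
-375*x**3/2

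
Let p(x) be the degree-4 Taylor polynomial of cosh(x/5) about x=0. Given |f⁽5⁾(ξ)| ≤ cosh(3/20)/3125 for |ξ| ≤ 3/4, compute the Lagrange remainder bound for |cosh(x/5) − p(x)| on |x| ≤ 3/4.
81*cosh(3/20)/128000000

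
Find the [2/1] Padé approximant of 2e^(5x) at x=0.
(25*x**2/3 + 20*x/3 + 2)/(1 - 5*x/3)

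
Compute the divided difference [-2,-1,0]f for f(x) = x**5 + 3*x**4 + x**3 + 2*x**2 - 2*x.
5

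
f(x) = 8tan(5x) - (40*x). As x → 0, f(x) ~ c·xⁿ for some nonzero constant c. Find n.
3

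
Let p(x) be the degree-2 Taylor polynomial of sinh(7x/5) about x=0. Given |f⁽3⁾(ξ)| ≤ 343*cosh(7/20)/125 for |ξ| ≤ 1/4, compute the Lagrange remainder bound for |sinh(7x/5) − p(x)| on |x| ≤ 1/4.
343*cosh(7/20)/48000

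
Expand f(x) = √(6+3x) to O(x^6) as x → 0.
sqrt(6) + sqrt(6)*x/4 - sqrt(6)*x**2/32 + sqrt(6)*x**3/128 - 5*sqrt(6)*x**4/2048 + 7*sqrt(6)*x**5/8192 + O(x**6)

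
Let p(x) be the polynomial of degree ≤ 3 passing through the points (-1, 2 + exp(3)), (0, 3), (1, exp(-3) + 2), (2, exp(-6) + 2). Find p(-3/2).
(-5 + 21*exp(3) + (-3 + 35*exp(3))*exp(6))*exp(-6)/16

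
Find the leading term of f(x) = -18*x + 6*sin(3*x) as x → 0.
-27*x**3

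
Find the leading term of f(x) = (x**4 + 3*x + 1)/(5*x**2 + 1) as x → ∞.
x**2/5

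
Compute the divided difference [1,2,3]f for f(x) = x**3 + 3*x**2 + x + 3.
9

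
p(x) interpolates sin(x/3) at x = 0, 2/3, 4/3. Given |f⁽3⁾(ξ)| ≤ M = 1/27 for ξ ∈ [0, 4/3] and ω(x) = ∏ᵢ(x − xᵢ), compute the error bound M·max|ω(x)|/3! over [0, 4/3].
8*sqrt(3)/19683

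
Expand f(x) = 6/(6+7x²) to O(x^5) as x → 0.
1 - 7*x**2/6 + 49*x**4/36 + O(x**5)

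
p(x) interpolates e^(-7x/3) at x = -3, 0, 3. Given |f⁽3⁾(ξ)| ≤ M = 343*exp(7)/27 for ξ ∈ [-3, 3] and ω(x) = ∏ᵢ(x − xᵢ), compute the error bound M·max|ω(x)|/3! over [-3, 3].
343*sqrt(3)*exp(7)/27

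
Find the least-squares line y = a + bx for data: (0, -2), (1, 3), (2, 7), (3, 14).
a = -23/10, b = 26/5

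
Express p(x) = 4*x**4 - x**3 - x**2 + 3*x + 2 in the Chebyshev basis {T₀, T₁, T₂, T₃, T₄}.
(3)T₀ + (9/4)T₁ + (3/2)T₂ + (-1/4)T₃ + (1/2)T₄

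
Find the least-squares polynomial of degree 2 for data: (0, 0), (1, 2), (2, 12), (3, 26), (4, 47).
-1/5 + (-1/5)x + (3)x²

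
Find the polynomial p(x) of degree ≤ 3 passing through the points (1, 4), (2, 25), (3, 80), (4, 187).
3*x**3 - x**2 + 3*x - 1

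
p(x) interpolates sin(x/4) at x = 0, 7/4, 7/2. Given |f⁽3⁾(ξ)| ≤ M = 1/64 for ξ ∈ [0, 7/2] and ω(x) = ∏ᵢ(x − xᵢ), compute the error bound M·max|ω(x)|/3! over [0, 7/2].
343*sqrt(3)/110592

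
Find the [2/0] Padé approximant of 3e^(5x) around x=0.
75*x**2/2 + 15*x + 3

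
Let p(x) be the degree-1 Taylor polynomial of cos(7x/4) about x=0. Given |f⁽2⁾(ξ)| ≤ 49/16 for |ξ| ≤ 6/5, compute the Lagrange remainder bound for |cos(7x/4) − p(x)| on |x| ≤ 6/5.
441/200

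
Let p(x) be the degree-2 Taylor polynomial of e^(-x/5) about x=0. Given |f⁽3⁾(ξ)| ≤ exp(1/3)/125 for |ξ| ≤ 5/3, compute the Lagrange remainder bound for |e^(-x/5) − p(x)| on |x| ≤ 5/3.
exp(1/3)/162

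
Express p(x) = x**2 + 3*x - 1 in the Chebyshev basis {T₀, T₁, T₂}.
(-1/2)T₀ + (3)T₁ + (1/2)T₂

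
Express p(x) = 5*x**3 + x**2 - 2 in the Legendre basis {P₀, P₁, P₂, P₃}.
(-5/3)P₀ + (3)P₁ + (2/3)P₂ + (2)P₃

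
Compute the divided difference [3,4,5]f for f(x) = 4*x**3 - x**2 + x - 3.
47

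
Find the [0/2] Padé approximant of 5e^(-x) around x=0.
5/(x**2/2 + x + 1)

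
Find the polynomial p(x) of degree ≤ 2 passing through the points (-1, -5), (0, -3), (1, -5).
-2*x**2 - 3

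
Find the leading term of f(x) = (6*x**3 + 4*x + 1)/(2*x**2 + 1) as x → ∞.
3*x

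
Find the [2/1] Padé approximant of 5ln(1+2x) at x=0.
10*x*(x + 3)/(3*(4*x/3 + 1))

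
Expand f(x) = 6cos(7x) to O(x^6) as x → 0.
6 - 147*x**2 + 2401*x**4/4 + O(x**6)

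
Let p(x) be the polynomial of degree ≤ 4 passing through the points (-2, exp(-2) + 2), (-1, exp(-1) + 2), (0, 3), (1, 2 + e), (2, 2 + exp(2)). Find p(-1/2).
(-5 + 60*e + (-20*e + 3*exp(2) + 346)*exp(2))*exp(-2)/128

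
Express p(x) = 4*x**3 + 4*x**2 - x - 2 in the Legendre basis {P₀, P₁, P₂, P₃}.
(-2/3)P₀ + (7/5)P₁ + (8/3)P₂ + (8/5)P₃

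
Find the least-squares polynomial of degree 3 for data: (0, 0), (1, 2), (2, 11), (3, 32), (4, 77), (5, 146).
13/126 + (353/756)x + (19/126)x² + (121/108)x³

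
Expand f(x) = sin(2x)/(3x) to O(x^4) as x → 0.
2/3 - 4*x**2/9 + O(x**4)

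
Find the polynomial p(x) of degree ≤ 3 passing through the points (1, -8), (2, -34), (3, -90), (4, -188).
-2*x**3 - 3*x**2 - 3*x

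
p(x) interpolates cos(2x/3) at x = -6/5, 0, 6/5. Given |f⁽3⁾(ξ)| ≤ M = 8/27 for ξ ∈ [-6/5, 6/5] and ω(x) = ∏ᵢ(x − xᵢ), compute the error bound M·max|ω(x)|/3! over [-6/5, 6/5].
64*sqrt(3)/3375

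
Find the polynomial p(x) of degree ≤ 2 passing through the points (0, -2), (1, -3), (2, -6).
-x**2 - 2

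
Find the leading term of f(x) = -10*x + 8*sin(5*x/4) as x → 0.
-125*x**3/48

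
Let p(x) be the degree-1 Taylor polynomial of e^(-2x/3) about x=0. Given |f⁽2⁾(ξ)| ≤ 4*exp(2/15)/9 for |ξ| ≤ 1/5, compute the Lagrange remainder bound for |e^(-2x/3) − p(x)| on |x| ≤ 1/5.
2*exp(2/15)/225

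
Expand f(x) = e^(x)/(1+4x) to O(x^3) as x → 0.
1 - 3*x + 25*x**2/2 + O(x**3)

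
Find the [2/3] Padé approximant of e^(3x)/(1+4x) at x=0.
(699*x**2/860 + 66*x/43 + 1)/(2409*x**3/860 - 4431*x**2/860 + 109*x/43 + 1)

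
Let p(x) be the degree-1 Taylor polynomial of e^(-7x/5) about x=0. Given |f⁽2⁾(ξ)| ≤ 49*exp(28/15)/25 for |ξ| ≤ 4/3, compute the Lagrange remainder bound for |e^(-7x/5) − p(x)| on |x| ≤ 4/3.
392*exp(28/15)/225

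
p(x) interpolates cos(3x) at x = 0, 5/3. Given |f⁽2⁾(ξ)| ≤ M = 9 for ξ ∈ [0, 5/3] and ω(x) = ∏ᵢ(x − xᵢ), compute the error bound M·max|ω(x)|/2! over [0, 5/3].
25/8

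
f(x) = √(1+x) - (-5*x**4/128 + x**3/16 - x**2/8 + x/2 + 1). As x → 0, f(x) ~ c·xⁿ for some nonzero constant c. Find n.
5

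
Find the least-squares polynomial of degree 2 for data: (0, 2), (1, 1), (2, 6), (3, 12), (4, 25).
68/35 + (-181/70)x + (29/14)x²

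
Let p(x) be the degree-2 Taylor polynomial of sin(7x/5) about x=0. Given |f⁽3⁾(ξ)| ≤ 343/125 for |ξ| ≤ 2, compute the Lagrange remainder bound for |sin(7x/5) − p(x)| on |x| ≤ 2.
1372/375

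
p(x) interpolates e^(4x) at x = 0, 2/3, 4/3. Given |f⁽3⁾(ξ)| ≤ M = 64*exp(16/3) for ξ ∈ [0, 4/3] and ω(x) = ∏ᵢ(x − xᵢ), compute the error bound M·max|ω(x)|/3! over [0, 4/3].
512*sqrt(3)*exp(16/3)/729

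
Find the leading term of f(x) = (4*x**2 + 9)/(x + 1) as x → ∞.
4*x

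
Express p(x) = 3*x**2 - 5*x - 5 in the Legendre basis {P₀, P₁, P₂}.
(-4)P₀ + (-5)P₁ + (2)P₂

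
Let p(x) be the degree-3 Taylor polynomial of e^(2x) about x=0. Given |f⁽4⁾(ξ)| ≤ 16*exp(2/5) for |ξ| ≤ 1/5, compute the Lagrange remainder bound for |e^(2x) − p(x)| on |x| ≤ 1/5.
2*exp(2/5)/1875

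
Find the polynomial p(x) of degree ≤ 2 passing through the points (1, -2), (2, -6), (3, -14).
-2*x**2 + 2*x - 2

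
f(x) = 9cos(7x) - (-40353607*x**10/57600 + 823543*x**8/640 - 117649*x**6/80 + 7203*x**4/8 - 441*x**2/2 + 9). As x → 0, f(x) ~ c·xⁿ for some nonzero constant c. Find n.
12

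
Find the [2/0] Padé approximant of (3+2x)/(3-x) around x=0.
x**2/3 + x + 1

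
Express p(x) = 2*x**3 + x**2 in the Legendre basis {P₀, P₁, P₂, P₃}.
(1/3)P₀ + (6/5)P₁ + (2/3)P₂ + (4/5)P₃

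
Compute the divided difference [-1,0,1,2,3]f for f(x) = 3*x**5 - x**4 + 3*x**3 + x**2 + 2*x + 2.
14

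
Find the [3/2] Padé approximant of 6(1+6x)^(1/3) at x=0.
(112*x**3/5 + 504*x**2/5 + 252*x/5 + 6)/(8*x**2 + 32*x/5 + 1)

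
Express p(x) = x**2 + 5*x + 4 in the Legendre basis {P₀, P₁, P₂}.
(13/3)P₀ + (5)P₁ + (2/3)P₂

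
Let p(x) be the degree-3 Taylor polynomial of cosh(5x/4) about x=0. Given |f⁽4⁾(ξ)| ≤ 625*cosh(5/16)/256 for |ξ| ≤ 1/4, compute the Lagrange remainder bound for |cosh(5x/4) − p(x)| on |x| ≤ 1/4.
625*cosh(5/16)/1572864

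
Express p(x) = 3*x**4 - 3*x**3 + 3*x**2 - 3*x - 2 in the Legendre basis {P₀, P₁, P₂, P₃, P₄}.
(-2/5)P₀ + (-24/5)P₁ + (26/7)P₂ + (-6/5)P₃ + (24/35)P₄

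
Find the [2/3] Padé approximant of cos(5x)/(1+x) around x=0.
(1 - 125*x**2/12)/(25*x**3/12 + 25*x**2/12 + x + 1)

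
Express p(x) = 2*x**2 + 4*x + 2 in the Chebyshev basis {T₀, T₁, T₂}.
(3)T₀ + (4)T₁ + T₂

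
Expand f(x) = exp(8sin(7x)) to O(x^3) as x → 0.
1 + 56*x + 1568*x**2 + O(x**3)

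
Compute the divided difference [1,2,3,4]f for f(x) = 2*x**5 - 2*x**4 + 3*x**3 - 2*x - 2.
113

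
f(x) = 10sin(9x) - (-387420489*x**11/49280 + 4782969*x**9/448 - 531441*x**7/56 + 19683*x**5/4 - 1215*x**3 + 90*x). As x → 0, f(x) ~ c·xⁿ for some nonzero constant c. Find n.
13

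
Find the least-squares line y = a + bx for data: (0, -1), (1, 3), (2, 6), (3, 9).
a = -7/10, b = 33/10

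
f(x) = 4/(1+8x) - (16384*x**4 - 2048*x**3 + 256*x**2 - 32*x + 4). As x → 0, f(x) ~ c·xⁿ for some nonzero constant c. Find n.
5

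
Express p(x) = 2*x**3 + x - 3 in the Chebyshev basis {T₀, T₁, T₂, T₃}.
(-3)T₀ + (5/2)T₁ + (1/2)T₃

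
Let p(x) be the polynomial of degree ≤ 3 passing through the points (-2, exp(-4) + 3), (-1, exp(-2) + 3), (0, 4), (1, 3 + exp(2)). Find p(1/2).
(-5*exp(2) + 1 + (5*exp(2) + 63)*exp(4))*exp(-4)/16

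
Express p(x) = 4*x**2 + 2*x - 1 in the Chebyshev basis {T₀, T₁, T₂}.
T₀ + (2)T₁ + (2)T₂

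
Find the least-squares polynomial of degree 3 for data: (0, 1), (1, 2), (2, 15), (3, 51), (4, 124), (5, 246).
17/18 + (-125/756)x + (-85/126)x² + (227/108)x³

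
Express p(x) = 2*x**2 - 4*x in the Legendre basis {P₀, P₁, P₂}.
(2/3)P₀ + (-4)P₁ + (4/3)P₂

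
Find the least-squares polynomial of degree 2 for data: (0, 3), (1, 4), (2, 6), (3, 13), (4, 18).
20/7 + (13/70)x + (13/14)x²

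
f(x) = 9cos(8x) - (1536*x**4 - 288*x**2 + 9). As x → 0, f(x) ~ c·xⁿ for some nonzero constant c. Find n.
6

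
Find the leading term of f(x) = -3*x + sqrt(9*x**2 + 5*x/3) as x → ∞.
5/18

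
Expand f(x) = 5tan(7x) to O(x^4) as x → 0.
35*x + 1715*x**3/3 + O(x**4)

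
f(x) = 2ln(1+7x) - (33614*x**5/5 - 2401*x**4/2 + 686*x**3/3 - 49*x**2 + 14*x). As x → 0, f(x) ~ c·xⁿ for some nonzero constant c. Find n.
6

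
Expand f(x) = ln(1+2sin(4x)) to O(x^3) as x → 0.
8*x - 32*x**2 + O(x**3)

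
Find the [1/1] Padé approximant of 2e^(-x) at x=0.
(2 - x)/(x/2 + 1)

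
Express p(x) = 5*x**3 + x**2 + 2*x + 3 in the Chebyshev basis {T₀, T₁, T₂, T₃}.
(7/2)T₀ + (23/4)T₁ + (1/2)T₂ + (5/4)T₃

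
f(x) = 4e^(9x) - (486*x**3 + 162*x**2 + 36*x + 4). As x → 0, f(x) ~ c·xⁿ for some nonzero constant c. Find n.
4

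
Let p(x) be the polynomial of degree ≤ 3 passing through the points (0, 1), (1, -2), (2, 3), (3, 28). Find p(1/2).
-3/4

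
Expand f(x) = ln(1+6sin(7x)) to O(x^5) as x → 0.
42*x - 882*x**2 + 24353*x**3 - 763518*x**4 + O(x**5)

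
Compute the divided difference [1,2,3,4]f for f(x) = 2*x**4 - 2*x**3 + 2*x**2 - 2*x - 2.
18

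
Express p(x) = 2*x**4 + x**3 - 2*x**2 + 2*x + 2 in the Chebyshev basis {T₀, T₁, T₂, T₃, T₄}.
(7/4)T₀ + (11/4)T₁ + (1/4)T₃ + (1/4)T₄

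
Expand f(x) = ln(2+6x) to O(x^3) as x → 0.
log(2) + 3*x - 9*x**2/2 + O(x**3)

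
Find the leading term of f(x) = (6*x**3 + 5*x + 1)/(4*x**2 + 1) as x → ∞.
3*x/2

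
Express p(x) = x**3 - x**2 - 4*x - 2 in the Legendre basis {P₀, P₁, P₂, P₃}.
(-7/3)P₀ + (-17/5)P₁ + (-2/3)P₂ + (2/5)P₃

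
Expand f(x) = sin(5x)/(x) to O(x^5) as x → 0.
5 - 125*x**2/6 + 625*x**4/24 + O(x**5)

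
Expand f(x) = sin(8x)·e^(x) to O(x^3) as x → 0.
8*x + 8*x**2 + O(x**3)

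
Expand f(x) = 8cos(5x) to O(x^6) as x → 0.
8 - 100*x**2 + 625*x**4/3 + O(x**6)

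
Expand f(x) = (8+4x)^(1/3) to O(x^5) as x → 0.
2 + x/3 - x**2/18 + 5*x**3/324 - 5*x**4/972 + O(x**5)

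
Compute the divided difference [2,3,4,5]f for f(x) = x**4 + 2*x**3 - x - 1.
16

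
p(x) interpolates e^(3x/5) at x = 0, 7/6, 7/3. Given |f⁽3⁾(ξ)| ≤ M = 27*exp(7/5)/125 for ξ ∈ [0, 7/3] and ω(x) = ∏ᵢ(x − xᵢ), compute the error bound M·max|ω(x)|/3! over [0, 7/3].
343*sqrt(3)*exp(7/5)/27000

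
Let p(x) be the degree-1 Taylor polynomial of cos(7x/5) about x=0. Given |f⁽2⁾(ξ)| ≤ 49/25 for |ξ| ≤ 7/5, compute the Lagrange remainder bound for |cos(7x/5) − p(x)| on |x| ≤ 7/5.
2401/1250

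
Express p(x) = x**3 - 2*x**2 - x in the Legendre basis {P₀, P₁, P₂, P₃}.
(-2/3)P₀ + (-2/5)P₁ + (-4/3)P₂ + (2/5)P₃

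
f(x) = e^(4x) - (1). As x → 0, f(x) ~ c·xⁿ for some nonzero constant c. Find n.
1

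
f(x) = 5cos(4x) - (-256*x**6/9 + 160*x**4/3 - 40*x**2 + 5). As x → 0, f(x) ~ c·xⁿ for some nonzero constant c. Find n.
8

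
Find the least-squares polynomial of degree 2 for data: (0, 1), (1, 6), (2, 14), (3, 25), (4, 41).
41/35 + (193/70)x + (25/14)x²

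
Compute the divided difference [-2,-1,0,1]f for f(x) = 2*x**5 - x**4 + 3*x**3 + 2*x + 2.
15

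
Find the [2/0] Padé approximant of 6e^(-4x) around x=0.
48*x**2 - 24*x + 6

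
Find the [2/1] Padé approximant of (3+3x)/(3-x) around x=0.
(x + 1)/(1 - x/3)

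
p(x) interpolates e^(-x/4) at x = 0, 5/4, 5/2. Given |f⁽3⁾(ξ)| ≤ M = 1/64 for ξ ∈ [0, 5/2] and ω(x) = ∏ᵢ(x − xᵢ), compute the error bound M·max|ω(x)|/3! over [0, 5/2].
125*sqrt(3)/110592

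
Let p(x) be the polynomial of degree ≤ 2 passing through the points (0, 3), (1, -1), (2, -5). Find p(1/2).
1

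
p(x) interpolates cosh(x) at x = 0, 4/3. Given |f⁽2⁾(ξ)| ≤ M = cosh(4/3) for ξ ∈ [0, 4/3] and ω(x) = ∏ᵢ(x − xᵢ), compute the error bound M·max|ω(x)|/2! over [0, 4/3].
2*cosh(4/3)/9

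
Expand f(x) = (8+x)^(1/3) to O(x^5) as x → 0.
2 + x/12 - x**2/288 + 5*x**3/20736 - 5*x**4/248832 + O(x**5)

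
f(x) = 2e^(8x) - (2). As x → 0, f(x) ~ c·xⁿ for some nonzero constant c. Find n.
1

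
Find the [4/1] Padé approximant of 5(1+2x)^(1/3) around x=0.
(80*x**4/243 - 64*x**3/81 + 8*x**2/3 + 32*x/3 + 5)/(22*x/15 + 1)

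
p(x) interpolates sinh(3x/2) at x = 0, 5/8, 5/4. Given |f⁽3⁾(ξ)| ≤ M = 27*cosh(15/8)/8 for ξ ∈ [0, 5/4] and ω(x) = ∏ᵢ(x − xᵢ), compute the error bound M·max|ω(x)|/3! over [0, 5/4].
125*sqrt(3)*cosh(15/8)/4096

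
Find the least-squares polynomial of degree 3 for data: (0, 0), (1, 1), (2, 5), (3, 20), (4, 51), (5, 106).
1/42 + (335/252)x + (-19/12)x² + (10/9)x³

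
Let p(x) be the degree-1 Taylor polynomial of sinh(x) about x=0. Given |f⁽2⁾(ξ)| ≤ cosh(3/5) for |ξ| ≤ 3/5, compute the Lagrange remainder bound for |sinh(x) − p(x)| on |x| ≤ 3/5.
9*cosh(3/5)/50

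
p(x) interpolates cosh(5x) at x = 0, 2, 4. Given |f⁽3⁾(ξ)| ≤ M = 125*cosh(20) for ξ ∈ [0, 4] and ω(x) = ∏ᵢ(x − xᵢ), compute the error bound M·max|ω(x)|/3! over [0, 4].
1000*sqrt(3)*cosh(20)/27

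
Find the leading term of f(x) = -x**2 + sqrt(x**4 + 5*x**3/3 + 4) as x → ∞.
5*x/6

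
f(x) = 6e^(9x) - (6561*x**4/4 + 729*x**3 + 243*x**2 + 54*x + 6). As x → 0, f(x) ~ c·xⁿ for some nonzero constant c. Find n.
5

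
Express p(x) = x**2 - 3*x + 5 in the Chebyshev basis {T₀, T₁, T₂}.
(11/2)T₀ + (-3)T₁ + (1/2)T₂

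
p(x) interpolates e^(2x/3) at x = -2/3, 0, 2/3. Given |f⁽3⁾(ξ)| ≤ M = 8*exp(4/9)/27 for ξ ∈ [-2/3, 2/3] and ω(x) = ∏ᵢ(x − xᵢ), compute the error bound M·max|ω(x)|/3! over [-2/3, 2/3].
64*sqrt(3)*exp(4/9)/19683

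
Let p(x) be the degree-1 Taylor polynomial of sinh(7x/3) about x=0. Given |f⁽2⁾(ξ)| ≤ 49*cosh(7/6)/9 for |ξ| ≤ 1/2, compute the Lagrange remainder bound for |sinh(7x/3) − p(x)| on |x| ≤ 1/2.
49*cosh(7/6)/72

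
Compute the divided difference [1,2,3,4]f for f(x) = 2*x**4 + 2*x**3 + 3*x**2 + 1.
22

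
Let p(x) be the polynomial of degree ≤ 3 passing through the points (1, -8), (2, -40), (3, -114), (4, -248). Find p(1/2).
-17/8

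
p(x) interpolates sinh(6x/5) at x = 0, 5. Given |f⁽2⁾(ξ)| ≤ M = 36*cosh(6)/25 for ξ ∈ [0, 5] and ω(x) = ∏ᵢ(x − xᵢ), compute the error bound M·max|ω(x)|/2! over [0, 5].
9*cosh(6)/2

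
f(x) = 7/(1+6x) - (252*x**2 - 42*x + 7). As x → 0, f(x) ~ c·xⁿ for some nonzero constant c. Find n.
3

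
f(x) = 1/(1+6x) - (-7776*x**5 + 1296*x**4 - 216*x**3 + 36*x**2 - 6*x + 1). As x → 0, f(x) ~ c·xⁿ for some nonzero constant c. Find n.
6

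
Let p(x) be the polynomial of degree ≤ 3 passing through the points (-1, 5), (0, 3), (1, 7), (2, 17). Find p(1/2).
17/4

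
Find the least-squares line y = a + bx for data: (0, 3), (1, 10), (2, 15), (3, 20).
a = 18/5, b = 28/5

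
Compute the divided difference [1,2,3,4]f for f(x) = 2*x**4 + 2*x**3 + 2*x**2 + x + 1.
22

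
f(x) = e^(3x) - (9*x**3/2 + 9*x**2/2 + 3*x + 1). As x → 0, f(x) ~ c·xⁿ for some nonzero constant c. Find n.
4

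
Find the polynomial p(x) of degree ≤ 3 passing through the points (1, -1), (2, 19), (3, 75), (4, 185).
3*x**3 - x - 3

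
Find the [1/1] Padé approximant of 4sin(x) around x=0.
4*x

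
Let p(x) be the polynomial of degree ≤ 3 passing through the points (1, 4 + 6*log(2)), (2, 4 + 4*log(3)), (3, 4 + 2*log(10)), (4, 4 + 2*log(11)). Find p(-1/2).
log(10995116277760000000000000000*11**(5/8)*2**(1/4)*3**(3/4)*5**(7/8)/12846465423973394586004152411) + 4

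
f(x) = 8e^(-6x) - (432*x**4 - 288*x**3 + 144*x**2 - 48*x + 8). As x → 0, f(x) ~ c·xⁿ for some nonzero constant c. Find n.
5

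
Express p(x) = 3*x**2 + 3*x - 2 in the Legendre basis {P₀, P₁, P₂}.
-P₀ + (3)P₁ + (2)P₂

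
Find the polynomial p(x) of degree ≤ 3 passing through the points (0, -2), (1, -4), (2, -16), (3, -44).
-x**3 - 2*x**2 + x - 2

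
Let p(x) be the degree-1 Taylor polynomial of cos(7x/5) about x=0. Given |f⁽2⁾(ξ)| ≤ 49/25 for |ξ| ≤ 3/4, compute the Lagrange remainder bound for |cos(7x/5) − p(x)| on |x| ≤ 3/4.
441/800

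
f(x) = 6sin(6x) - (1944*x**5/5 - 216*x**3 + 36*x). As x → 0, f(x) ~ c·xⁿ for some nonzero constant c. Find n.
7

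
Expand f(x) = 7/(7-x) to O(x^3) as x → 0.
1 + x/7 + x**2/49 + O(x**3)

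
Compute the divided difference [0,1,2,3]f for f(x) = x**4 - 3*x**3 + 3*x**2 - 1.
3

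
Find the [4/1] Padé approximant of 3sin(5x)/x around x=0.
625*x**4/8 - 125*x**2/2 + 15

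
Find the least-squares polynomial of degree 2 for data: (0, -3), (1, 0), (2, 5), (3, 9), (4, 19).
-96/35 + (111/70)x + (13/14)x²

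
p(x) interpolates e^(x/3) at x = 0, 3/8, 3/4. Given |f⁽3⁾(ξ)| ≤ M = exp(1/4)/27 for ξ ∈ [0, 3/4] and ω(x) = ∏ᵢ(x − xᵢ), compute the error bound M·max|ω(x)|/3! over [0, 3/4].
sqrt(3)*exp(1/4)/13824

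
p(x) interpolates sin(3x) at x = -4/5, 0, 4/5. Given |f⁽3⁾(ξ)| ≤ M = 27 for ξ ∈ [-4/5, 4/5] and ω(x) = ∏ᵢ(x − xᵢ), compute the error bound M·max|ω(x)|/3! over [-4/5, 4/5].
64*sqrt(3)/125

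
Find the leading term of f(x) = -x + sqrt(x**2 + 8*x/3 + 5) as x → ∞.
4/3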